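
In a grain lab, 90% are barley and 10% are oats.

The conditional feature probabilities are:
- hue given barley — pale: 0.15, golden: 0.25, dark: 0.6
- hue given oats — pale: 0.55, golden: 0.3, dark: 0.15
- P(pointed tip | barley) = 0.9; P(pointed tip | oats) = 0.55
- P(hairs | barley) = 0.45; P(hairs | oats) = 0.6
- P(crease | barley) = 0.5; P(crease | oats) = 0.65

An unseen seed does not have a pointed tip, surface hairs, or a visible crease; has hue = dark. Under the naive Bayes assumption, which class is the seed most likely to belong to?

barley: 0.9 × 0.6 × (1−0.9) × (1−0.45) × (1−0.5) = 0.01485
oats: 0.1 × 0.15 × (1−0.55) × (1−0.6) × (1−0.65) = 0.000945
Highest score → barley.

barley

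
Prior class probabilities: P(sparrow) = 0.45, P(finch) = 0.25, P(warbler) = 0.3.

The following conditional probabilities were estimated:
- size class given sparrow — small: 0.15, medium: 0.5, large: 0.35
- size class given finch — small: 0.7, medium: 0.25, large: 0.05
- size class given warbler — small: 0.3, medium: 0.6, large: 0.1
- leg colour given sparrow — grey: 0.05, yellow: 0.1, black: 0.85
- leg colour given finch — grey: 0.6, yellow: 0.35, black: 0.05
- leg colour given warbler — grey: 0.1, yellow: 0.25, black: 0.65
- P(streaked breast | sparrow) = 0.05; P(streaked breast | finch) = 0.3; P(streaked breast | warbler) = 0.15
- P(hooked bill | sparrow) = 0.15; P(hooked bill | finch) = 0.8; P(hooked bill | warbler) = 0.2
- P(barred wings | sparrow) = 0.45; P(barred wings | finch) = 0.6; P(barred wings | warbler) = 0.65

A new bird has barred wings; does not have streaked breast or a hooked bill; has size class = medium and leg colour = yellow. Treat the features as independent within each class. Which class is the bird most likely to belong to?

sparrow: 0.45 × 0.5 × 0.1 × (1−0.05) × (1−0.15) × 0.45 = 0.0081759375
finch: 0.25 × 0.25 × 0.35 × (1−0.3) × (1−0.8) × 0.6 = 0.0018375
warbler: 0.3 × 0.6 × 0.25 × (1−0.15) × (1−0.2) × 0.65 = 0.01989
Highest score → warbler.

warbler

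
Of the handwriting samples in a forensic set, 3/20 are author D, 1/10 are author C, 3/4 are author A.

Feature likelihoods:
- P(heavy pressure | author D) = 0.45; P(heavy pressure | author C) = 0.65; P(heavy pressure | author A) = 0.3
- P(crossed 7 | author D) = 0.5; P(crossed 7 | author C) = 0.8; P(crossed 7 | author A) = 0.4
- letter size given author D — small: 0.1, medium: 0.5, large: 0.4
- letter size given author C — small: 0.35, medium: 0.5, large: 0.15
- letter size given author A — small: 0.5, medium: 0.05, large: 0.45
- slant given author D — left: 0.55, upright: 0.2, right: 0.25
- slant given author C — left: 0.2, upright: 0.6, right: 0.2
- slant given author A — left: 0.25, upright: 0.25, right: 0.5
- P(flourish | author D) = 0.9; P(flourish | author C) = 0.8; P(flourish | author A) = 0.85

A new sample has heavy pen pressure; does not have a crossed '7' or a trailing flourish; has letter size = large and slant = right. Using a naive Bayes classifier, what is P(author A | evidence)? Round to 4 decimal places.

author D: 0.15 × 0.45 × (1−0.5) × 0.4 × 0.25 × (1−0.9) = 0.0003375
author C: 0.1 × 0.65 × (1−0.8) × 0.15 × 0.2 × (1−0.8) = 0.000078
author A: 0.75 × 0.3 × (1−0.4) × 0.45 × 0.5 × (1−0.85) = 0.00455625
P(author A | x) = 0.00455625 / 0.00497175 ≈ 0.9164

0.9164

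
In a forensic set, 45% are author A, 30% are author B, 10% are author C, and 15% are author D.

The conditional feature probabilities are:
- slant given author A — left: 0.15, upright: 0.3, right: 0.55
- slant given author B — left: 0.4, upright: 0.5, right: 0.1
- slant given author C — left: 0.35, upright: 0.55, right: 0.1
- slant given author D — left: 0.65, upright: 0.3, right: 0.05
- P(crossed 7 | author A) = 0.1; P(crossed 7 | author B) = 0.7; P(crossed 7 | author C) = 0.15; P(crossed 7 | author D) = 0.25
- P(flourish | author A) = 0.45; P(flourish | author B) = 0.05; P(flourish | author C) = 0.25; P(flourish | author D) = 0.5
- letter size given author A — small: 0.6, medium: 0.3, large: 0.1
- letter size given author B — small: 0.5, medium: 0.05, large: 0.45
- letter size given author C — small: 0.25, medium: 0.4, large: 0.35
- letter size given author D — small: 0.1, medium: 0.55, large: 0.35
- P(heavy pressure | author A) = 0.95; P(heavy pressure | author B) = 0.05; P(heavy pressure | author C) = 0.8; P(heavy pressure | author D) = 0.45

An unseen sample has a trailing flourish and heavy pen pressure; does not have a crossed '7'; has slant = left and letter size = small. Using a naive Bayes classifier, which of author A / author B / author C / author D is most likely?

author A: 0.45 × 0.15 × (1−0.1) × 0.45 × 0.6 × 0.95 = 0.015582375
author B: 0.3 × 0.4 × (1−0.7) × 0.05 × 0.5 × 0.05 = 0.000045
author C: 0.1 × 0.35 × (1−0.15) × 0.25 × 0.25 × 0.8 = 0.0014875
author D: 0.15 × 0.65 × (1−0.25) × 0.5 × 0.1 × 0.45 = 0.0016453125
Highest score → author A.

author A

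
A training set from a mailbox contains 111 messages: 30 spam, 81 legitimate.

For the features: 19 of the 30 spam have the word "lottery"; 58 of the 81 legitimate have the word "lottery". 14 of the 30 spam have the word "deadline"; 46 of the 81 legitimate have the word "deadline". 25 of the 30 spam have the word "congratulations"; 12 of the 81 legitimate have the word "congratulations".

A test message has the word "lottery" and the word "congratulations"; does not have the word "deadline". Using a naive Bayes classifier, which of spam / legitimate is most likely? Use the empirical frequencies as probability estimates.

spam: (30/111) × (19/30) × (16/30) × (25/30) ≈ 0.0760761
legitimate: (81/111) × (58/81) × (35/81) × (12/81) ≈ 0.0334491
Highest score → spam.

spam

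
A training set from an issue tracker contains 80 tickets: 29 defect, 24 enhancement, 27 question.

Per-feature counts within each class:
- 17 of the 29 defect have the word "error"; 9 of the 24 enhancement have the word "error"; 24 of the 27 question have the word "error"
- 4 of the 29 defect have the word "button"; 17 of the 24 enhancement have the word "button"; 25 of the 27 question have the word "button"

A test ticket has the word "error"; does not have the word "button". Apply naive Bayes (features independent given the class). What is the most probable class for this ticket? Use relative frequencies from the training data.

defect

defect: (29/80) × (17/29) × (25/29) ≈ 0.18319
enhancement: (24/80) × (9/24) × (7/24) = 0.0328125
question: (27/80) × (24/27) × (2/27) ≈ 0.0222222
Highest score → defect.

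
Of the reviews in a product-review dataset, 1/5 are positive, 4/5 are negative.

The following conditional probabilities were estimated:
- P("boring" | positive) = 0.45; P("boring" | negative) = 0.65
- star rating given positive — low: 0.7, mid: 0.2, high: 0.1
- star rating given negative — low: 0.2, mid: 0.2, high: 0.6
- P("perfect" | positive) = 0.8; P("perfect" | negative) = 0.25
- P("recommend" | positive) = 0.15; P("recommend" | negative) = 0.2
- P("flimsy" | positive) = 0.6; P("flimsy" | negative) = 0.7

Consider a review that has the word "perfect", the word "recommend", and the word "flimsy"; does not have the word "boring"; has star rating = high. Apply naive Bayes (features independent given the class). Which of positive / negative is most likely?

negative

positive: 0.2 × (1−0.45) × 0.1 × 0.8 × 0.15 × 0.6 = 0.000792
negative: 0.8 × (1−0.65) × 0.6 × 0.25 × 0.2 × 0.7 = 0.00588
Highest score → negative.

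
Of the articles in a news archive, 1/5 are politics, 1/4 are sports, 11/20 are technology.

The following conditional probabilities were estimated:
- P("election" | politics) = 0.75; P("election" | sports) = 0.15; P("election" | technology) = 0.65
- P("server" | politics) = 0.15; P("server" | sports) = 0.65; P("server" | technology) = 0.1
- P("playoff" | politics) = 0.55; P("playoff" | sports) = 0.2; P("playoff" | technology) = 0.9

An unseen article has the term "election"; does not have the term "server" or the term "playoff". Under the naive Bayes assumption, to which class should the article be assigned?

politics: 0.2 × 0.75 × (1−0.15) × (1−0.55) = 0.057375
sports: 0.25 × 0.15 × (1−0.65) × (1−0.2) = 0.0105
technology: 0.55 × 0.65 × (1−0.1) × (1−0.9) = 0.032175
Highest score → politics.

politics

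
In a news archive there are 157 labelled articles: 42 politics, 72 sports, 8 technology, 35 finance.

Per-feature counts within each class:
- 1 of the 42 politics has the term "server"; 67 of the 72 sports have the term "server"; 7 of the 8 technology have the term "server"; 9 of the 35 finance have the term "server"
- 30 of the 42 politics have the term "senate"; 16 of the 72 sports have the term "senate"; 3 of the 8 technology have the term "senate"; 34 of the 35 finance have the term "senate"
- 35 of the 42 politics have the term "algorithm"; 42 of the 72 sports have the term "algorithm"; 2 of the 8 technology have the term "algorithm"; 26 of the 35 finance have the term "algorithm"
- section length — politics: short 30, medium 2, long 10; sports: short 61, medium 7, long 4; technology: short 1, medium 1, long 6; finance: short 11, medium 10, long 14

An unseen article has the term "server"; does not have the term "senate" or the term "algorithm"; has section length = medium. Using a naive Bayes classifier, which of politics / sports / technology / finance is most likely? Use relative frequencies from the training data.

sports

politics: (42/157) × (1/42) × (12/42) × (7/42) × (2/42) ≈ 0.0000144431
sports: (72/157) × (67/72) × (56/72) × (30/72) × (7/72) ≈ 0.0134457
technology: (8/157) × (7/8) × (5/8) × (6/8) × (1/8) ≈ 0.00261246
finance: (35/157) × (9/35) × (1/35) × (9/35) × (10/35) ≈ 0.000120332
Highest score → sports.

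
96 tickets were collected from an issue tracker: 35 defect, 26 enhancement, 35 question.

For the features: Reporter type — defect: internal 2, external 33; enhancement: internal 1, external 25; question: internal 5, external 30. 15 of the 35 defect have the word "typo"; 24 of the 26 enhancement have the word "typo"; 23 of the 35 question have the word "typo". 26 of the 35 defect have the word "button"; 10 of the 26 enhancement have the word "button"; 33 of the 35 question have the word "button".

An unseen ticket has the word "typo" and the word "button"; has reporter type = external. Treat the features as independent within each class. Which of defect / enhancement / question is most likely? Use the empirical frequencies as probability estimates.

defect: (35/96) × (33/35) × (15/35) × (26/35) ≈ 0.109439
enhancement: (26/96) × (25/26) × (24/26) × (10/26) ≈ 0.0924556
question: (35/96) × (30/35) × (23/35) × (33/35) ≈ 0.193622
Highest score → question.

question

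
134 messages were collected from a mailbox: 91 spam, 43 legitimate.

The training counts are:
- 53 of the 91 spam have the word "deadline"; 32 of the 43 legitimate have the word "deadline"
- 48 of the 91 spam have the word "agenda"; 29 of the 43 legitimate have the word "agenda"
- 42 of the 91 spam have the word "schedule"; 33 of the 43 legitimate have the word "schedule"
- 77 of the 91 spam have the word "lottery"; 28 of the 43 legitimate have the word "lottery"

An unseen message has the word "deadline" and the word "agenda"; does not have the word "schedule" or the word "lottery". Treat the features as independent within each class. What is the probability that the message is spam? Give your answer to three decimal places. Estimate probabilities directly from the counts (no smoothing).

0.569

spam: (91/134) × (53/91) × (48/91) × (49/91) × (14/91) ≈ 0.0172827
legitimate: (43/134) × (32/43) × (29/43) × (10/43) × (15/43) ≈ 0.0130656
P(spam | x) = 0.0172827 / 0.0303483 ≈ 0.569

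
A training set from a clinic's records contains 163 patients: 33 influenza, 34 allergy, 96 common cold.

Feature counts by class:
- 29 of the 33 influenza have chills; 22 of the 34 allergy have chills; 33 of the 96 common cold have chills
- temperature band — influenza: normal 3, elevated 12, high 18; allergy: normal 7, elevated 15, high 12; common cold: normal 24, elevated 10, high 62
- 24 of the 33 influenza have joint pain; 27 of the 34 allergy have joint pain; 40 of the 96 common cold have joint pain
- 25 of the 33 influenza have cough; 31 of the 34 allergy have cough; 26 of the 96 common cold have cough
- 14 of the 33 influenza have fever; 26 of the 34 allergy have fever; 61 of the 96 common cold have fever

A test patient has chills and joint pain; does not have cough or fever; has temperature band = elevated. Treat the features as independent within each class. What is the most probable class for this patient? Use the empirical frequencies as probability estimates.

influenza: (33/163) × (29/33) × (12/33) × (24/33) × (8/33) × (19/33) ≈ 0.00656736
allergy: (34/163) × (22/34) × (15/34) × (27/34) × (3/34) × (8/34) ≈ 0.000981716
common cold: (96/163) × (33/96) × (10/96) × (40/96) × (70/96) × (35/96) ≈ 0.00233597
Highest score → influenza.

influenza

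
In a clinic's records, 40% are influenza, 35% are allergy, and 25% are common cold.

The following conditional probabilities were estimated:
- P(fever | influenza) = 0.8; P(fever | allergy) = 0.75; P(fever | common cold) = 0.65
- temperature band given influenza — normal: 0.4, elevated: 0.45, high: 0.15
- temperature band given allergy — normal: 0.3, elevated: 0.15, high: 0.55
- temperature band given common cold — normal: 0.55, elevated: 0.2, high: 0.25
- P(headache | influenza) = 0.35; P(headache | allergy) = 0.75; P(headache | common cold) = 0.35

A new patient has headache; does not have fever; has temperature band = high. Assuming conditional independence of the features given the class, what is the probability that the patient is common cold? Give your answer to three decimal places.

0.160

influenza: 0.4 × (1−0.8) × 0.15 × 0.35 = 0.0042
allergy: 0.35 × (1−0.75) × 0.55 × 0.75 = 0.03609375
common cold: 0.25 × (1−0.65) × 0.25 × 0.35 = 0.00765625
P(common cold | x) = 0.00765625 / 0.04795 ≈ 0.160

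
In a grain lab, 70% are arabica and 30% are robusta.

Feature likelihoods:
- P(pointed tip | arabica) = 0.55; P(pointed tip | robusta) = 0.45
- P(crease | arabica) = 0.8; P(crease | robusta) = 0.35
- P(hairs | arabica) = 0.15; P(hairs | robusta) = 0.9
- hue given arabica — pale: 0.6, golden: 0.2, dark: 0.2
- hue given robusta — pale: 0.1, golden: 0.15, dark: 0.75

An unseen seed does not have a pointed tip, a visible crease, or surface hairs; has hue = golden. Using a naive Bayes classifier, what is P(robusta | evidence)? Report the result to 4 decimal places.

0.1306

arabica: 0.7 × (1−0.55) × (1−0.8) × (1−0.15) × 0.2 = 0.01071
robusta: 0.3 × (1−0.45) × (1−0.35) × (1−0.9) × 0.15 = 0.00160875
P(robusta | x) = 0.00160875 / 0.01231875 ≈ 0.1306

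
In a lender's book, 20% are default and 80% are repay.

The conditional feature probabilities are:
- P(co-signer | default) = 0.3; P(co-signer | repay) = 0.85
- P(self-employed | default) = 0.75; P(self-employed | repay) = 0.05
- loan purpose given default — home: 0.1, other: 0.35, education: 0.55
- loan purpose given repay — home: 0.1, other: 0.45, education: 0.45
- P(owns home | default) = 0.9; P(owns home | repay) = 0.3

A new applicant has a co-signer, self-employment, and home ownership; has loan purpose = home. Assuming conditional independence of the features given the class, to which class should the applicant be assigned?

default

default: 0.2 × 0.3 × 0.75 × 0.1 × 0.9 = 0.00405
repay: 0.8 × 0.85 × 0.05 × 0.1 × 0.3 = 0.00102
Highest score → default.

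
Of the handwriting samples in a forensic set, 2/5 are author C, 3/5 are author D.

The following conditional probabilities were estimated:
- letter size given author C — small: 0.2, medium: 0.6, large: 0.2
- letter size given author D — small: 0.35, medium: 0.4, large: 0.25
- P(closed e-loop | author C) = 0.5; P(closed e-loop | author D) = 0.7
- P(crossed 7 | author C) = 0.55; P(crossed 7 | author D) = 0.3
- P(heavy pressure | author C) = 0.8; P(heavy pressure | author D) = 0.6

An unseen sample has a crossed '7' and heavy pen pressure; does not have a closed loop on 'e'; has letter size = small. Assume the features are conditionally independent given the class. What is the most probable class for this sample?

author C: 0.4 × 0.2 × (1−0.5) × 0.55 × 0.8 = 0.0176
author D: 0.6 × 0.35 × (1−0.7) × 0.3 × 0.6 = 0.01134
Highest score → author C.

author C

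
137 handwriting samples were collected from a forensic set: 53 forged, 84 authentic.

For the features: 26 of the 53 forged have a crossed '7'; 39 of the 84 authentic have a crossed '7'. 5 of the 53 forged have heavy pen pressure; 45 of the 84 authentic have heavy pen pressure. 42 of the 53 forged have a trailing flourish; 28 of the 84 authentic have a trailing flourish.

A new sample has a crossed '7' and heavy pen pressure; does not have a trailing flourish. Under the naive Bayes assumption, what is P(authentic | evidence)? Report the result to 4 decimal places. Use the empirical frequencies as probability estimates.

forged: (53/137) × (26/53) × (5/53) × (11/53) ≈ 0.0037159
authentic: (84/137) × (39/84) × (45/84) × (56/84) ≈ 0.101668
P(authentic | x) = 0.101668 / 0.1053839 ≈ 0.9647

0.9647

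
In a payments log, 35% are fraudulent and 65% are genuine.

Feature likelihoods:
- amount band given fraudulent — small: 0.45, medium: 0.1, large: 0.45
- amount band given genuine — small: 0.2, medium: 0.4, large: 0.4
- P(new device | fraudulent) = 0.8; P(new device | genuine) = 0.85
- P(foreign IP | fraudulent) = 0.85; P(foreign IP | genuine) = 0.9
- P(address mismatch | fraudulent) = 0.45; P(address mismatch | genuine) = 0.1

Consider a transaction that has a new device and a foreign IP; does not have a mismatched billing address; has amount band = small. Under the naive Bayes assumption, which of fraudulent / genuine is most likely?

fraudulent: 0.35 × 0.45 × 0.8 × 0.85 × (1−0.45) = 0.058905
genuine: 0.65 × 0.2 × 0.85 × 0.9 × (1−0.1) = 0.089505
Highest score → genuine.

genuine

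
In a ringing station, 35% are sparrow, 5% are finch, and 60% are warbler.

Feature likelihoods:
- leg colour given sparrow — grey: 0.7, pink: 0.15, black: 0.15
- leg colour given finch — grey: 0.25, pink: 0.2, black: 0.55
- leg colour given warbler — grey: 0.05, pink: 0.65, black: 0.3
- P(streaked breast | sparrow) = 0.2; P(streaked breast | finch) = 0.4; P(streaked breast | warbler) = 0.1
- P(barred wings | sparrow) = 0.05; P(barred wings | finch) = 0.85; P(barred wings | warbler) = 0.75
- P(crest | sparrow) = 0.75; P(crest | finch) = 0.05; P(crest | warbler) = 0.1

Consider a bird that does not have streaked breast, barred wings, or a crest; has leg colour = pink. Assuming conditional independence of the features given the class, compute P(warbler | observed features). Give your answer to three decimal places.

sparrow: 0.35 × 0.15 × (1−0.2) × (1−0.05) × (1−0.75) = 0.009975
finch: 0.05 × 0.2 × (1−0.4) × (1−0.85) × (1−0.05) = 0.000855
warbler: 0.6 × 0.65 × (1−0.1) × (1−0.75) × (1−0.1) = 0.078975
P(warbler | x) = 0.078975 / 0.089805 ≈ 0.879

0.879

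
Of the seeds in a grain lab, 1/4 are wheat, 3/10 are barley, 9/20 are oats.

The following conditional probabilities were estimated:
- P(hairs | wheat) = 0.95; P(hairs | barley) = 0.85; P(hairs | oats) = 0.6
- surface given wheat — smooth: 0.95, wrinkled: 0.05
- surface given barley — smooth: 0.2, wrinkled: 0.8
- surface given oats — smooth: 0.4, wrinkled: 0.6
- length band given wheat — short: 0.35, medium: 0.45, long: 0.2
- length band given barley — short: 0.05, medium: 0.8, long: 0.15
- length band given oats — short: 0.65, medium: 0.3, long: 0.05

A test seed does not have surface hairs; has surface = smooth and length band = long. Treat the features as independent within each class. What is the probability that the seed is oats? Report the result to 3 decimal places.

wheat: 0.25 × (1−0.95) × 0.95 × 0.2 = 0.002375
barley: 0.3 × (1−0.85) × 0.2 × 0.15 = 0.00135
oats: 0.45 × (1−0.6) × 0.4 × 0.05 = 0.0036
P(oats | x) = 0.0036 / 0.007325 ≈ 0.491

0.491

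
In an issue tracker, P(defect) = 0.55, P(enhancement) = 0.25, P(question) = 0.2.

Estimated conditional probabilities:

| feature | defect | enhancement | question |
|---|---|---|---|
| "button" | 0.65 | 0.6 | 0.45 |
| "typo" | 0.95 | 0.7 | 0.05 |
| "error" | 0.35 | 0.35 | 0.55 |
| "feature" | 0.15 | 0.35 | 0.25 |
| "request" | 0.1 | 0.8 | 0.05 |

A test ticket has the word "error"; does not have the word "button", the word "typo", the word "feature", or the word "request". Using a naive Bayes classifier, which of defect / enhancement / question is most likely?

question

defect: 0.55 × (1−0.65) × (1−0.95) × 0.35 × (1−0.15) × (1−0.1) = 0.00257709375
enhancement: 0.25 × (1−0.6) × (1−0.7) × 0.35 × (1−0.35) × (1−0.8) = 0.001365
question: 0.2 × (1−0.45) × (1−0.05) × 0.55 × (1−0.25) × (1−0.05) = 0.0409509375
Highest score → question.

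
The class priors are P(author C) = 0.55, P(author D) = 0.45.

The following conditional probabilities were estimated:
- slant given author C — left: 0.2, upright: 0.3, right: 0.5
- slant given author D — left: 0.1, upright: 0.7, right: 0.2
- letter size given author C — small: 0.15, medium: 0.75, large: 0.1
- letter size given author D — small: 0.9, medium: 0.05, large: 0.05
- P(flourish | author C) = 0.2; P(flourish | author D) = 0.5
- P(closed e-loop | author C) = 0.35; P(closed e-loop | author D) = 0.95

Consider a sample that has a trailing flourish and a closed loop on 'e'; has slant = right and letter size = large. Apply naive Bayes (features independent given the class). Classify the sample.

author C: 0.55 × 0.5 × 0.1 × 0.2 × 0.35 = 0.001925
author D: 0.45 × 0.2 × 0.05 × 0.5 × 0.95 = 0.0021375
Highest score → author D.

author D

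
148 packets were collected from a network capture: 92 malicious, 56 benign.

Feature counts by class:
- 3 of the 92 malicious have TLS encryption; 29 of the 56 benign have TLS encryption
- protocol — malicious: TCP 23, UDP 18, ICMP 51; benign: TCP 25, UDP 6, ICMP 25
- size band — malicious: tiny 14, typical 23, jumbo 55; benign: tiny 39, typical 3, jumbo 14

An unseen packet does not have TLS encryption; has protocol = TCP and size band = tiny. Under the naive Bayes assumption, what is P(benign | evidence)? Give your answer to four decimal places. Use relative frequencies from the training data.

malicious: (92/148) × (89/92) × (23/92) × (14/92) ≈ 0.0228775
benign: (56/148) × (27/56) × (25/56) × (39/56) ≈ 0.0567193
P(benign | x) = 0.0567193 / 0.0795968 ≈ 0.7126

0.7126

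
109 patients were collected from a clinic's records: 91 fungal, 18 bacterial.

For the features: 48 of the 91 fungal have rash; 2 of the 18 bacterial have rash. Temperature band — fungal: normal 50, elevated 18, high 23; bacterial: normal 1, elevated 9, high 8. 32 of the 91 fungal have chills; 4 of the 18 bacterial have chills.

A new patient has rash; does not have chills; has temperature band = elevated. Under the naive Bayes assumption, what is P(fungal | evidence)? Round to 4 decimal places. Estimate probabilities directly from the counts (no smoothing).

0.8878

fungal: (91/109) × (48/91) × (18/91) × (59/91) ≈ 0.056475
bacterial: (18/109) × (2/18) × (9/18) × (14/18) ≈ 0.00713558
P(fungal | x) = 0.056475 / 0.06361058 ≈ 0.8878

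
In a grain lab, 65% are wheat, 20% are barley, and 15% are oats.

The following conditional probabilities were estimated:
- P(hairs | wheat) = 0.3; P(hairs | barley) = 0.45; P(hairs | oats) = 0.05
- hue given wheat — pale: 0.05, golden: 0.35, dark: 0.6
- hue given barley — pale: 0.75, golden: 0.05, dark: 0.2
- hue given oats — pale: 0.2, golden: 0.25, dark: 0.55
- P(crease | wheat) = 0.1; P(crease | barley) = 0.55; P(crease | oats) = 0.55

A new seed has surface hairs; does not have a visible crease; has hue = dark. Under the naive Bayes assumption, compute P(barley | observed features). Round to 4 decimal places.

wheat: 0.65 × 0.3 × 0.6 × (1−0.1) = 0.1053
barley: 0.2 × 0.45 × 0.2 × (1−0.55) = 0.0081
oats: 0.15 × 0.05 × 0.55 × (1−0.55) = 0.00185625
P(barley | x) = 0.0081 / 0.11525625 ≈ 0.0703

0.0703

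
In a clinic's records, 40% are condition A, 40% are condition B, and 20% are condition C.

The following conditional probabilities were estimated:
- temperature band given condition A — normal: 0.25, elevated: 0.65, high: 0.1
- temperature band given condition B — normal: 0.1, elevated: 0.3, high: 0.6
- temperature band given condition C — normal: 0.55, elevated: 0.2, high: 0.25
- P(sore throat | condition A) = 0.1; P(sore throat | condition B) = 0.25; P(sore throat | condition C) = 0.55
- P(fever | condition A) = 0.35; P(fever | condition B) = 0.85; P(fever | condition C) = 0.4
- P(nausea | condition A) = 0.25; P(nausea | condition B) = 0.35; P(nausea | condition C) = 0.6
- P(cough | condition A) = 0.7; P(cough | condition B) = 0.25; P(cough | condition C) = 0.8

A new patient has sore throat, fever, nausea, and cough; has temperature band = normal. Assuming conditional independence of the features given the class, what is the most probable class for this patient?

condition A: 0.4 × 0.25 × 0.1 × 0.35 × 0.25 × 0.7 = 0.0006125
condition B: 0.4 × 0.1 × 0.25 × 0.85 × 0.35 × 0.25 = 0.00074375
condition C: 0.2 × 0.55 × 0.55 × 0.4 × 0.6 × 0.8 = 0.011616
Highest score → condition C.

condition C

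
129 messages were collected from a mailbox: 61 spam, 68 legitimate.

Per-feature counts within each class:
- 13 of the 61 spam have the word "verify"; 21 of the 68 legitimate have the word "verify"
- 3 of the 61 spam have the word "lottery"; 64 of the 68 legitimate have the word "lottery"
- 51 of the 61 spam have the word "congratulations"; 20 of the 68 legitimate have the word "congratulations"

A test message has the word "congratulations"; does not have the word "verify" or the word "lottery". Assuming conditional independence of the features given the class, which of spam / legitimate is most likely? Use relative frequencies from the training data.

spam

spam: (61/129) × (48/61) × (58/61) × (51/61) ≈ 0.295794
legitimate: (68/129) × (47/68) × (4/68) × (20/68) ≈ 0.00630348
Highest score → spam.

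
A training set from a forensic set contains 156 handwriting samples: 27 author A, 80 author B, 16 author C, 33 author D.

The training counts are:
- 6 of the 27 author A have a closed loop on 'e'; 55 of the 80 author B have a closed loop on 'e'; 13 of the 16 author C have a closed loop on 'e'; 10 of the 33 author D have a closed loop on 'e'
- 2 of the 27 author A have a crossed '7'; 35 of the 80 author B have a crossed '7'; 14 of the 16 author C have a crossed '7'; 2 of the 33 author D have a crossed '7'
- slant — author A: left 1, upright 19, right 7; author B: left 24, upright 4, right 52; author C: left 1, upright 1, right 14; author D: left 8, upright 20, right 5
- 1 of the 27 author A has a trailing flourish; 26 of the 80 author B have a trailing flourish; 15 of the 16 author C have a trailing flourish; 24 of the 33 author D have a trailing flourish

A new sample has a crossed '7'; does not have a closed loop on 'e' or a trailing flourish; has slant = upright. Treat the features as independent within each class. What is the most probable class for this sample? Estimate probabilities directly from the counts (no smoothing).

author A

author A: (27/156) × (21/27) × (2/27) × (19/27) × (26/27) ≈ 0.0067571
author B: (80/156) × (25/80) × (35/80) × (4/80) × (54/80) ≈ 0.00236629
author C: (16/156) × (3/16) × (14/16) × (1/16) × (1/16) ≈ 0.0000657302
author D: (33/156) × (23/33) × (2/33) × (20/33) × (9/33) ≈ 0.00147694
Highest score → author A.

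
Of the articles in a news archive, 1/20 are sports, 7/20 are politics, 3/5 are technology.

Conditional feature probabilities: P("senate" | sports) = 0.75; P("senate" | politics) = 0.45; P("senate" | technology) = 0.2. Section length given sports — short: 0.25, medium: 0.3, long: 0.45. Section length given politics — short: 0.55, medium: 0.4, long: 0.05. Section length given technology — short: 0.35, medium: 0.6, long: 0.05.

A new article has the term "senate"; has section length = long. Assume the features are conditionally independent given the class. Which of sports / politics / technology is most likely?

sports

sports: 0.05 × 0.75 × 0.45 = 0.016875
politics: 0.35 × 0.45 × 0.05 = 0.007875
technology: 0.6 × 0.2 × 0.05 = 0.006
Highest score → sports.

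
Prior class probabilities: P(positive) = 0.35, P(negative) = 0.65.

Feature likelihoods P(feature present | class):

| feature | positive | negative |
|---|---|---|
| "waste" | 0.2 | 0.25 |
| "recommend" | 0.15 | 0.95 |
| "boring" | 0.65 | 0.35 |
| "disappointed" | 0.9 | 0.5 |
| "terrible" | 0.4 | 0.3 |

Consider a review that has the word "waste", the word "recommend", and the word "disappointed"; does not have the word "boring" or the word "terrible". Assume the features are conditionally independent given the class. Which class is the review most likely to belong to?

positive: 0.35 × 0.2 × 0.15 × (1−0.65) × 0.9 × (1−0.4) = 0.0019845
negative: 0.65 × 0.25 × 0.95 × (1−0.35) × 0.5 × (1−0.3) = 0.0351203125
Highest score → negative.

negative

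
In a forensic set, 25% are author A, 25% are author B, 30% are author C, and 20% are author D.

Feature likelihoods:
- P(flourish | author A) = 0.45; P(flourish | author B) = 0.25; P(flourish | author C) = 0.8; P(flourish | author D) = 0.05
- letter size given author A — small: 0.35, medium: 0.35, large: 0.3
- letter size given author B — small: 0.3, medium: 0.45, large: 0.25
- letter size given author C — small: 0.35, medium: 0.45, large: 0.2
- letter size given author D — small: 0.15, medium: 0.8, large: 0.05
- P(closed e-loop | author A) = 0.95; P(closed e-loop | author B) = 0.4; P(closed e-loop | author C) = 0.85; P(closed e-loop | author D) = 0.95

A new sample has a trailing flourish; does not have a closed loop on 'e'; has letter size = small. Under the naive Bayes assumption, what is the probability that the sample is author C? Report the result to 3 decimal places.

author A: 0.25 × 0.45 × 0.35 × (1−0.95) = 0.00196875
author B: 0.25 × 0.25 × 0.3 × (1−0.4) = 0.01125
author C: 0.3 × 0.8 × 0.35 × (1−0.85) = 0.0126
author D: 0.2 × 0.05 × 0.15 × (1−0.95) = 0.000075
P(author C | x) = 0.0126 / 0.02589375 ≈ 0.487

0.487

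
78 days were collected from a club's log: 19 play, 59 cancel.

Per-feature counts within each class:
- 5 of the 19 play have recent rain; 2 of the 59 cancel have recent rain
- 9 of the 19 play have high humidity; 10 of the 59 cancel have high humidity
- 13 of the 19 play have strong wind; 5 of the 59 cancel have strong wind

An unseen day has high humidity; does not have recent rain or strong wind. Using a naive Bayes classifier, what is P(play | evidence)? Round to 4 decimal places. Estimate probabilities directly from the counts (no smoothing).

play: (19/78) × (14/19) × (9/19) × (6/19) ≈ 0.0268485
cancel: (59/78) × (57/59) × (10/59) × (54/59) ≈ 0.113363
P(play | x) = 0.0268485 / 0.1402115 ≈ 0.1915

0.1915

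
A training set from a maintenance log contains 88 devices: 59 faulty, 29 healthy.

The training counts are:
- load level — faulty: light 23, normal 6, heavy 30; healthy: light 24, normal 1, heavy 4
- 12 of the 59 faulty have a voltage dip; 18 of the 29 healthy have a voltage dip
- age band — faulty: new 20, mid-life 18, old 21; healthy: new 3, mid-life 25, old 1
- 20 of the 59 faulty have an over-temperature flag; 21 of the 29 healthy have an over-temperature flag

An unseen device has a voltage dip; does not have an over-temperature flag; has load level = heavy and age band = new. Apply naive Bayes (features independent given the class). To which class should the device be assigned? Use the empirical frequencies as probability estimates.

faulty: (59/88) × (30/59) × (12/59) × (20/59) × (39/59) ≈ 0.0155367
healthy: (29/88) × (4/29) × (18/29) × (3/29) × (8/29) ≈ 0.000805132
Highest score → faulty.

faulty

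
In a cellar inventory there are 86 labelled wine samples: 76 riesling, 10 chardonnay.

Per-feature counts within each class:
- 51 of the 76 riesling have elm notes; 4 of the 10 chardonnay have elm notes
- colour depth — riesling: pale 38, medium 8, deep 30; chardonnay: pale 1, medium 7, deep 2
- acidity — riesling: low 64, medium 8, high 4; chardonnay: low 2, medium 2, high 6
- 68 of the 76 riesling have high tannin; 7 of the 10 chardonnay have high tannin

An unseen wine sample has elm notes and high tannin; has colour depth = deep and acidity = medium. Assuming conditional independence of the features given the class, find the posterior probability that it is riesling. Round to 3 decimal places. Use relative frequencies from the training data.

0.944

riesling: (76/86) × (51/76) × (30/76) × (8/76) × (68/76) ≈ 0.0220471
chardonnay: (10/86) × (4/10) × (2/10) × (2/10) × (7/10) ≈ 0.00130233
P(riesling | x) = 0.0220471 / 0.02334943 ≈ 0.944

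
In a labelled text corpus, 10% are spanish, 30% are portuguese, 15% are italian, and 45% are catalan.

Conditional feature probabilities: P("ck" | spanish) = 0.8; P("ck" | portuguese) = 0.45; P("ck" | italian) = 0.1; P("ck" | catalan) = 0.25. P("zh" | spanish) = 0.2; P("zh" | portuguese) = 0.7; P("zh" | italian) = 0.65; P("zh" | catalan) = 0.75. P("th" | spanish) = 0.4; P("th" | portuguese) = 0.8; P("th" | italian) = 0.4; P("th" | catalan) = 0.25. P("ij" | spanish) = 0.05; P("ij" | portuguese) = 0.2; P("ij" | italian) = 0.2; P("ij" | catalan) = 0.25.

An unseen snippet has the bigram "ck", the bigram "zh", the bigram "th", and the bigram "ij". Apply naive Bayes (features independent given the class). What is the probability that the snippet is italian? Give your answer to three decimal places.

spanish: 0.1 × 0.8 × 0.2 × 0.4 × 0.05 = 0.00032
portuguese: 0.3 × 0.45 × 0.7 × 0.8 × 0.2 = 0.01512
italian: 0.15 × 0.1 × 0.65 × 0.4 × 0.2 = 0.00078
catalan: 0.45 × 0.25 × 0.75 × 0.25 × 0.25 = 0.0052734375
P(italian | x) = 0.00078 / 0.0214934375 ≈ 0.036

0.036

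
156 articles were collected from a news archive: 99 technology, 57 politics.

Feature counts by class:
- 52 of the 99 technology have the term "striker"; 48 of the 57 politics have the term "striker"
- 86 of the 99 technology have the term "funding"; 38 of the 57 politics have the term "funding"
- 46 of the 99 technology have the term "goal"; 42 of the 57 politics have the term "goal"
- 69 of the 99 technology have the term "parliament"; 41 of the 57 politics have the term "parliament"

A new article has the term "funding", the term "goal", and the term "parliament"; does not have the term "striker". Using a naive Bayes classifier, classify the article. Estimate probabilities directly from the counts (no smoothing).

technology: (99/156) × (47/99) × (86/99) × (46/99) × (69/99) ≈ 0.0847565
politics: (57/156) × (9/57) × (38/57) × (42/57) × (41/57) ≈ 0.020385
Highest score → technology.

technology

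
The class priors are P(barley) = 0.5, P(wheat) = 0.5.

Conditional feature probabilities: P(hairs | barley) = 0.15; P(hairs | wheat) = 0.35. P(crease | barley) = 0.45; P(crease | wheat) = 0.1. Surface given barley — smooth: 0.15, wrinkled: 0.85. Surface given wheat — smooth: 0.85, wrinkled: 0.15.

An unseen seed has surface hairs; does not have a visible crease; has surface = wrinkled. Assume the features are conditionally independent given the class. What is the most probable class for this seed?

barley: 0.5 × 0.15 × (1−0.45) × 0.85 = 0.0350625
wheat: 0.5 × 0.35 × (1−0.1) × 0.15 = 0.023625
Highest score → barley.

barley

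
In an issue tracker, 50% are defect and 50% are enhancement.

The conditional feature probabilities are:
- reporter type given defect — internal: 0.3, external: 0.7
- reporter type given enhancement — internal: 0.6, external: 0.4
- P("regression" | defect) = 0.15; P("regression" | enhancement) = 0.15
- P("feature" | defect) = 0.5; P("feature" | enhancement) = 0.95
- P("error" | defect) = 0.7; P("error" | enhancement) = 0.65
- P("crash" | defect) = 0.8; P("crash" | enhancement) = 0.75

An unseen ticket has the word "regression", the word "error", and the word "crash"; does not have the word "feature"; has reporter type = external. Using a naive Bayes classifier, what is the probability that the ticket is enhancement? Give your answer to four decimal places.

0.0474

defect: 0.5 × 0.7 × 0.15 × (1−0.5) × 0.7 × 0.8 = 0.0147
enhancement: 0.5 × 0.4 × 0.15 × (1−0.95) × 0.65 × 0.75 = 0.00073125
P(enhancement | x) = 0.00073125 / 0.01543125 ≈ 0.0474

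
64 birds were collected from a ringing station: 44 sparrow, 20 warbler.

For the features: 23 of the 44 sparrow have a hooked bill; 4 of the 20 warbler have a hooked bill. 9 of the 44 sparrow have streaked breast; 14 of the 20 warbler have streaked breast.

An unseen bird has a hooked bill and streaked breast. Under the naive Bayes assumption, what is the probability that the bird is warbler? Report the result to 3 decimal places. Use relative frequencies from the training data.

sparrow: (44/64) × (23/44) × (9/44) ≈ 0.0735085
warbler: (20/64) × (4/20) × (14/20) = 0.04375
P(warbler | x) = 0.04375 / 0.1172585 ≈ 0.373

0.373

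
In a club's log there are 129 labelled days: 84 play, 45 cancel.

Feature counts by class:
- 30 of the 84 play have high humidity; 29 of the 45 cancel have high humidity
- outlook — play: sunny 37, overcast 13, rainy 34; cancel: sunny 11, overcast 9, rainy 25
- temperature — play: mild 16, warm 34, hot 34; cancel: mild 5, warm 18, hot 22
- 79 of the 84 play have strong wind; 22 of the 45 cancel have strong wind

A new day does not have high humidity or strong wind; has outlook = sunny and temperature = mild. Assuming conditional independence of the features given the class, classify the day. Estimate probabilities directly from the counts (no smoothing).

play: (84/129) × (54/84) × (37/84) × (16/84) × (5/84) ≈ 0.00209054
cancel: (45/129) × (16/45) × (11/45) × (5/45) × (23/45) ≈ 0.0017218
Highest score → play.

play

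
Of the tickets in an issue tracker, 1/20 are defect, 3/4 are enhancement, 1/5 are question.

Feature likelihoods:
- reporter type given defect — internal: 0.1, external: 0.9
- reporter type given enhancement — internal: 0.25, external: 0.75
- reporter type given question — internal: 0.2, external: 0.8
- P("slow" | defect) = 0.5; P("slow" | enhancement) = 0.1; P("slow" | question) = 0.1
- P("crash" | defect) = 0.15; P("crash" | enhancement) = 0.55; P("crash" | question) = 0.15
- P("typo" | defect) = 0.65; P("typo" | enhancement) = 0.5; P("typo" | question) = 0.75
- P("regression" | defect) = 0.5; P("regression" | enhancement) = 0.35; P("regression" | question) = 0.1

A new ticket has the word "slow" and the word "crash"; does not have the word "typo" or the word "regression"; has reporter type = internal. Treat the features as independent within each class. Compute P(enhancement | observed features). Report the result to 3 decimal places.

defect: 0.05 × 0.1 × 0.5 × 0.15 × (1−0.65) × (1−0.5) = 0.000065625
enhancement: 0.75 × 0.25 × 0.1 × 0.55 × (1−0.5) × (1−0.35) = 0.0033515625
question: 0.2 × 0.2 × 0.1 × 0.15 × (1−0.75) × (1−0.1) = 0.000135
P(enhancement | x) = 0.0033515625 / 0.0035521875 ≈ 0.944

0.944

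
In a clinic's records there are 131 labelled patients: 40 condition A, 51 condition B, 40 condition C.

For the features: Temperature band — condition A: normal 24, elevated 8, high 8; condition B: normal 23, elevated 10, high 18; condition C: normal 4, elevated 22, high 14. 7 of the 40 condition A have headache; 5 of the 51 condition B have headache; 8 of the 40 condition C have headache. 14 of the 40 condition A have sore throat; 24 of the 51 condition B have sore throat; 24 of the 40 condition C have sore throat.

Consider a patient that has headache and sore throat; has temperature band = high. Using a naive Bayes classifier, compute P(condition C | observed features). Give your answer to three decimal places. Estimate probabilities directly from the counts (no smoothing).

0.560

condition A: (40/131) × (8/40) × (7/40) × (14/40) ≈ 0.00374046
condition B: (51/131) × (18/51) × (5/51) × (24/51) ≈ 0.00633931
condition C: (40/131) × (14/40) × (8/40) × (24/40) ≈ 0.0128244
P(condition C | x) = 0.0128244 / 0.02290417 ≈ 0.560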